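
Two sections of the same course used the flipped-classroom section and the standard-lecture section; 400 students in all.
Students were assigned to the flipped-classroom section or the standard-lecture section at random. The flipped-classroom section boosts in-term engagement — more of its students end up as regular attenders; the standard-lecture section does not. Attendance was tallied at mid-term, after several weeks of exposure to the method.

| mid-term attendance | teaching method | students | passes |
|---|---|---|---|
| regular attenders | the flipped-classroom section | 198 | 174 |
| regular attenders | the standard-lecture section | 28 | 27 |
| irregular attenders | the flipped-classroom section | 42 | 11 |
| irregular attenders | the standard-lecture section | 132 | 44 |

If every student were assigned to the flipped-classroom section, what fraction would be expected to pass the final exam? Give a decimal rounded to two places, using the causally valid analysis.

the standard-lecture section is higher inside every mid-term attendance stratum but the flipped-classroom section is higher in aggregate. Whether to stratify depends on how mid-term attendance relates to the teaching method.
Mid-term attendance is downstream of the teaching method. One should not condition on a consequence of treatment, so the overall rates are the right comparison.
So P(outcome | do(the flipped-classroom section)) is just the pooled rate for the flipped-classroom section: 185/240 = 0.771.

0.77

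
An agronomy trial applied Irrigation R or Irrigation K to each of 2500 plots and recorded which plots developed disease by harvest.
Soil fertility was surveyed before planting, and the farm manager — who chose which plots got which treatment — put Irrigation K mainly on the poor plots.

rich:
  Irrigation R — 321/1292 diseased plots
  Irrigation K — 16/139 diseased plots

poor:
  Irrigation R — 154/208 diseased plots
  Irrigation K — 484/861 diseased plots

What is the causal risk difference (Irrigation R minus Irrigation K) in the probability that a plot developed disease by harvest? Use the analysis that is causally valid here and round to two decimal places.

Since soil fertility is a pre-existing factor (not a product of the irrigation) and it affects the outcome on its own, it is a confounder. The stratified rates, not the pooled rate, identify the causal effect.
Adjusting over the population distribution of soil fertility: 0.572·(0.248−0.115) + 0.428·(0.740−0.562) = +0.153.

+0.15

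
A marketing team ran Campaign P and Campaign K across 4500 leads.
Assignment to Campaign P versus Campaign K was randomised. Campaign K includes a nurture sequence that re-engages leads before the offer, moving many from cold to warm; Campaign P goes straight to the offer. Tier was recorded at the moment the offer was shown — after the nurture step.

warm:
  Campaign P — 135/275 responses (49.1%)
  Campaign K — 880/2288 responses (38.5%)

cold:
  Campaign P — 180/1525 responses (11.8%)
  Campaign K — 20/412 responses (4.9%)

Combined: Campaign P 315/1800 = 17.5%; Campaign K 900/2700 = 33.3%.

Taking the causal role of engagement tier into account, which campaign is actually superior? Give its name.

Campaign K

Engagement tier lies on the pathway campaign → engagement tier → outcome, so adjusting for it blocks the indirect effect. For the total causal effect of campaign, use the unadjusted pooled rates.
Pooled: Campaign P 17.5% vs Campaign K 33.3%; Campaign K is higher overall.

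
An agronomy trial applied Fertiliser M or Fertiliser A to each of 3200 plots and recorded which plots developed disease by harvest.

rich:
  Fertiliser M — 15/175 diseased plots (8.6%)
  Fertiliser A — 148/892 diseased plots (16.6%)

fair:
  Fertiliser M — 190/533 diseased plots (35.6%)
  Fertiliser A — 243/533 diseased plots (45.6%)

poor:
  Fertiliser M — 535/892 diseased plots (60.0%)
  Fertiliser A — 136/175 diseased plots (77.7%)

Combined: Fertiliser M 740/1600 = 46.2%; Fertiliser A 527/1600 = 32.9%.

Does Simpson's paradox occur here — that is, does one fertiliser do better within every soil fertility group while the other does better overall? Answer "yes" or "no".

Within each soil fertility level (rich 8.6% vs 16.6%; fair 35.6% vs 45.6%; poor 60.0% vs 77.7%), Fertiliser M has the lower rate every time. Pooled: 46.2% vs 32.9% — Fertiliser A has the lower rate overall. The two comparisons disagree.

yes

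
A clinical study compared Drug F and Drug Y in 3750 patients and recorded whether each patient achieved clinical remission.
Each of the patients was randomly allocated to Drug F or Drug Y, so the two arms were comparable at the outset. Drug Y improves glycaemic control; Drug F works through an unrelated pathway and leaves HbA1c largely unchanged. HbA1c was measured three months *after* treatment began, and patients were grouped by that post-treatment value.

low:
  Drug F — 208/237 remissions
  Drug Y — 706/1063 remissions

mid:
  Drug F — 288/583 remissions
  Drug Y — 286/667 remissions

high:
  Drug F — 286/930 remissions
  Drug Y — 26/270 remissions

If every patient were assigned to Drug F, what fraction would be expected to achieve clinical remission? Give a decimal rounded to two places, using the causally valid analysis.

0.45

The HbA1c-specific comparison favours Drug F throughout, but the pooled figures favour Drug Y. The question is whether to condition on HbA1c.
Because the drug influences HbA1c, HbA1c is a post-treatment mediator, not a confounder. Stratifying on it would bias the estimate; the causal effect is the crude pooled difference.
So P(outcome | do(Drug F)) is just the pooled rate for Drug F: 782/1750 = 0.447.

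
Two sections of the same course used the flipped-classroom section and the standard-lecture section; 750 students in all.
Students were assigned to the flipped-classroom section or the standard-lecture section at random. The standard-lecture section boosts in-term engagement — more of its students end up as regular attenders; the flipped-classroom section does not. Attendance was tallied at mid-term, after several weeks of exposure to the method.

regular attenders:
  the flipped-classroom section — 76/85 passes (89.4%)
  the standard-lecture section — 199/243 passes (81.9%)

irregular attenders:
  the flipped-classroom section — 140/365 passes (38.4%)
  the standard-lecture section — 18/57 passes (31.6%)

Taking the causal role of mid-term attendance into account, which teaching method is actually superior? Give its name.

Stratifying would compare teaching methods among students the teaching methods themselves sorted into mid-term attendance groups — a form of selection on an intermediate. The unconditioned pooled rates give the total causal effect.
Pooled: the flipped-classroom section 48.0% vs the standard-lecture section 72.3%; the standard-lecture section is higher overall.

the standard-lecture section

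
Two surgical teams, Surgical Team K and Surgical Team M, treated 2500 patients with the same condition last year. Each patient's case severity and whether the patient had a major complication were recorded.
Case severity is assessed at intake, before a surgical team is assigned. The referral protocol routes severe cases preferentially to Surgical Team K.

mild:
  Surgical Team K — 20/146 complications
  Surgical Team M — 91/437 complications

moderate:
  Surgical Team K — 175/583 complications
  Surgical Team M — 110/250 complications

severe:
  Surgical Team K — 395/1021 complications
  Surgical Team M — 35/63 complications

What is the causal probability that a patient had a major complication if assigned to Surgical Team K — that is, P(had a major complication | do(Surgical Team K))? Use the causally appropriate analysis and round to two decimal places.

0.30

Surgical Team K is lower inside every case severity stratum but Surgical Team M is lower in aggregate. Whether to stratify depends on how case severity relates to the surgical team.
Case severity differs across surgical teams for reasons unrelated to any effect of the surgical team itself, and it separately predicts the outcome — a classic confounder. We must compare within case severity levels.
Standardising Surgical Team K to the population case severity mix: 0.233·20/146 + 0.333·175/583 + 0.434·395/1021 = 0.300.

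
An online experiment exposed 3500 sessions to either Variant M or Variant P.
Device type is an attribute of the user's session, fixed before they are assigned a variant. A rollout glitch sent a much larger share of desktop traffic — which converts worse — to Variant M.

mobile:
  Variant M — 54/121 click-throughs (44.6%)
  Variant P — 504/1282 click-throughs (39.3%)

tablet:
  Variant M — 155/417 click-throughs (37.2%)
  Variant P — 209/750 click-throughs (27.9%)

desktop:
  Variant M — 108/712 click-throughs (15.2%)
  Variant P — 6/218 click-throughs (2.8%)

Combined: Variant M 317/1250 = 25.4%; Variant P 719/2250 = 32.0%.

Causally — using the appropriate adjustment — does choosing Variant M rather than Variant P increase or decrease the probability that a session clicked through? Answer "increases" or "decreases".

increases

Nothing the variant does changes device type; the imbalance is an allocation artefact. With device type also predicting the outcome, the pooled figure is confounded, and the within-stratum comparison is the causal one.
Within each level — mobile: 44.6% vs 39.3%; tablet: 37.2% vs 27.9%; desktop: 15.2% vs 2.8% — Variant M is higher every time.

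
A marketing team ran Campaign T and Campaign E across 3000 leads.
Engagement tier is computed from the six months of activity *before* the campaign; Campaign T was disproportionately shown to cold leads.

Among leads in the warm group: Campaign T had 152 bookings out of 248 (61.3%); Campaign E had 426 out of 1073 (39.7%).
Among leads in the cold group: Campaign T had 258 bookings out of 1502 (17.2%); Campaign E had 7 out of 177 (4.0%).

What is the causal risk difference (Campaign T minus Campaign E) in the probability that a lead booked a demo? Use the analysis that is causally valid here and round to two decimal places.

+0.17

Engagement tier satisfies the back-door criterion: it is not a descendant of the campaign, and it blocks the spurious path from campaign to outcome. Adjusting for it (i.e., using the within-engagement tier rates) gives the causal effect.
Adjusting over the population distribution of engagement tier: 0.440·(0.613−0.397) + 0.560·(0.172−0.040) = +0.169.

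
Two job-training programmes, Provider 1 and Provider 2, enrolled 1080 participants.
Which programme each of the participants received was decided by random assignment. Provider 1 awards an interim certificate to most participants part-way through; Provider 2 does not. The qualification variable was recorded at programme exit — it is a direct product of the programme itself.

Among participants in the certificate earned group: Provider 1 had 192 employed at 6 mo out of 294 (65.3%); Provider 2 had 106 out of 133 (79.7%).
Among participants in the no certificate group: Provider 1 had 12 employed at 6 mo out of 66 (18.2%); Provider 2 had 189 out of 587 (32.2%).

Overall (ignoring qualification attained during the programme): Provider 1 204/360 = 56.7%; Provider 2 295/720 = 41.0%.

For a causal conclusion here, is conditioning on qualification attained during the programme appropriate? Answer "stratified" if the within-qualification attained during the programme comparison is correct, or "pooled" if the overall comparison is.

Provider 2 is higher inside every qualification attained during the programme stratum but Provider 1 is higher in aggregate. Whether to stratify depends on how qualification attained during the programme relates to the programme.
Because the programme influences qualification attained during the programme, qualification attained during the programme is a post-treatment mediator, not a confounder. Stratifying on it would bias the estimate; the causal effect is the crude pooled difference.
Pooled: Provider 1 56.7% vs Provider 2 41.0%; Provider 1 is higher overall.

pooled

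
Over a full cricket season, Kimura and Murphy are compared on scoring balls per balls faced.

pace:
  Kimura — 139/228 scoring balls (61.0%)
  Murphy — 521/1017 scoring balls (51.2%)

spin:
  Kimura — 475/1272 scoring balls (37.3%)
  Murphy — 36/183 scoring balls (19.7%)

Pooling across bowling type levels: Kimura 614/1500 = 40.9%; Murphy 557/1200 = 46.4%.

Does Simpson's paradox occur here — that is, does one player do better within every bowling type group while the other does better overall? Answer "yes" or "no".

Within each bowling type level (pace 61.0% vs 51.2%; spin 37.3% vs 19.7%), Kimura has the higher rate every time. Pooled: 40.9% vs 46.4% — Murphy has the higher rate overall. The two comparisons disagree.

yes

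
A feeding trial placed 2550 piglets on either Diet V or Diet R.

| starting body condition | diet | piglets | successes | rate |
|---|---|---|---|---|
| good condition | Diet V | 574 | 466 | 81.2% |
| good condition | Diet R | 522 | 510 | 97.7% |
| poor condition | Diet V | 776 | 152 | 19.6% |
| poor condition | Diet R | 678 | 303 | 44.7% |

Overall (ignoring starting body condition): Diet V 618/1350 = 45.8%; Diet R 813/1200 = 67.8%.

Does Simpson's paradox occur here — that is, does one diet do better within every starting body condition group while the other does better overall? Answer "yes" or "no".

Within each starting body condition level (good condition 81.2% vs 97.7%; poor condition 19.6% vs 44.7%), Diet R has the higher rate every time. Pooled: 45.8% vs 67.8% — Diet R has the higher rate overall. They agree.

no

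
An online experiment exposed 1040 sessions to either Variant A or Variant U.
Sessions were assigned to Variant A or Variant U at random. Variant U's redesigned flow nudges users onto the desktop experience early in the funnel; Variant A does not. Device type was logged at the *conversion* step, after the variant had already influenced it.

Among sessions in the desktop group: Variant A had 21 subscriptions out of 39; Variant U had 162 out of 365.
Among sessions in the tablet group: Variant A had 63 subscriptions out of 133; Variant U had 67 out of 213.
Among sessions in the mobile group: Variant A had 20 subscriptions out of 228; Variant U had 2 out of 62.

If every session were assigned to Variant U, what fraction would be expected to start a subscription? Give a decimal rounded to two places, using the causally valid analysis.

0.36

Variant A is higher inside every device type stratum but Variant U is higher in aggregate. Whether to stratify depends on how device type relates to the variant.
Device type is recorded after the variant and is itself shifted by it — it sits on the causal path from variant to outcome. Conditioning on a mediator would strip out part of the effect we want; the pooled comparison gives the total causal effect.
So P(outcome | do(Variant U)) is just the pooled rate for Variant U: 231/640 = 0.361.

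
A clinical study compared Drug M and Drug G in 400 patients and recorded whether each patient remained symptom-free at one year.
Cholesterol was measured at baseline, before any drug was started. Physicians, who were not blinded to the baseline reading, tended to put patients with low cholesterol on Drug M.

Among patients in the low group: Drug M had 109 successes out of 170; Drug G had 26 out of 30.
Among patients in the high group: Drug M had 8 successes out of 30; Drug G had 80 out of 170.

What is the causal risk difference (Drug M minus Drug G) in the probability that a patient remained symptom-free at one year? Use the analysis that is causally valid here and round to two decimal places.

-0.21

The stratified and pooled comparisons disagree (Drug G wins within each cholesterol; Drug M wins overall), so the answer turns on the causal role of cholesterol.
Cholesterol is set before the drug has any effect — it is not caused by the drug — and it independently drives the outcome. That makes it a confounder, so the causal comparison is within cholesterol levels.
Adjusting over the population distribution of cholesterol: 0.500·(0.641−0.867) + 0.500·(0.267−0.471) = -0.215.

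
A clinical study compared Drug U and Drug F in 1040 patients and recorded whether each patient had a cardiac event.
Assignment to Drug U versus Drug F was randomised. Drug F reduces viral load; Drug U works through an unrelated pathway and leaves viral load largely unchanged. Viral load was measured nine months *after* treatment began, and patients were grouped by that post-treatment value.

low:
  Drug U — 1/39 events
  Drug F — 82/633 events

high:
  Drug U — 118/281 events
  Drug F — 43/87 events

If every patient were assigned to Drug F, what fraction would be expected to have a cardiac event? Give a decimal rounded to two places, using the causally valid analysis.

0.17

Drug U is lower inside every viral load stratum but Drug F is lower in aggregate. Whether to stratify depends on how viral load relates to the drug.
Stratifying would compare drugs among patients the drugs themselves sorted into viral load groups — a form of selection on an intermediate. The unconditioned pooled rates give the total causal effect.
So P(outcome | do(Drug F)) is just the pooled rate for Drug F: 125/720 = 0.174.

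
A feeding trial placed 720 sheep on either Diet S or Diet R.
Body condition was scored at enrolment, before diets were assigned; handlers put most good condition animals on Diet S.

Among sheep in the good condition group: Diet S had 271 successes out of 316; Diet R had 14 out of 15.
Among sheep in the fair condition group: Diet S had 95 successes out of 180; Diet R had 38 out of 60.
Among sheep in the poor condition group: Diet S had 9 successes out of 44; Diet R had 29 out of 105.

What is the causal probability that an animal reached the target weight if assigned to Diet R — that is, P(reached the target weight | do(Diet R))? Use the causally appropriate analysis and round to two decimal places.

0.70

Here starting body condition is a common cause — it drives both which diet a case falls under and the outcome. The crude comparison mixes populations; the stratum-specific rates are the causally relevant ones.
Standardising Diet R to the population starting body condition mix: 0.460·14/15 + 0.333·38/60 + 0.207·29/105 = 0.697.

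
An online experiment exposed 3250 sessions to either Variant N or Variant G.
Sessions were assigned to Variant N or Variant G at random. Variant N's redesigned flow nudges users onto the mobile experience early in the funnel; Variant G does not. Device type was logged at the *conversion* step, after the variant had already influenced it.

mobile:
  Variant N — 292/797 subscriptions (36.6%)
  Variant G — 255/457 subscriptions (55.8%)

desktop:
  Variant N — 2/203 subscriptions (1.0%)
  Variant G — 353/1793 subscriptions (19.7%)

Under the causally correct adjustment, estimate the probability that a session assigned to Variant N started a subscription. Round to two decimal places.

Stratifying would compare variants among sessions the variants themselves sorted into device type groups — a form of selection on an intermediate. The unconditioned pooled rates give the total causal effect.
So P(outcome | do(Variant N)) is just the pooled rate for Variant N: 294/1000 = 0.294.

0.29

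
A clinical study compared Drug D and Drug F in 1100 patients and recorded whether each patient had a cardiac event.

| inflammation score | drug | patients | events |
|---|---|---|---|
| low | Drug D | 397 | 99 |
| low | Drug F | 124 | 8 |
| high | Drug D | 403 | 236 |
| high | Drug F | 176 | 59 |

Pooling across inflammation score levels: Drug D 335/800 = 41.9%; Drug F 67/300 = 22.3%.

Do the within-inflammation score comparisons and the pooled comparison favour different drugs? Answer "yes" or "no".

no

Within each inflammation score level (low 24.9% vs 6.5%; high 58.6% vs 33.5%), Drug F has the lower rate every time. Pooled: 41.9% vs 22.3% — Drug F has the lower rate overall. They agree.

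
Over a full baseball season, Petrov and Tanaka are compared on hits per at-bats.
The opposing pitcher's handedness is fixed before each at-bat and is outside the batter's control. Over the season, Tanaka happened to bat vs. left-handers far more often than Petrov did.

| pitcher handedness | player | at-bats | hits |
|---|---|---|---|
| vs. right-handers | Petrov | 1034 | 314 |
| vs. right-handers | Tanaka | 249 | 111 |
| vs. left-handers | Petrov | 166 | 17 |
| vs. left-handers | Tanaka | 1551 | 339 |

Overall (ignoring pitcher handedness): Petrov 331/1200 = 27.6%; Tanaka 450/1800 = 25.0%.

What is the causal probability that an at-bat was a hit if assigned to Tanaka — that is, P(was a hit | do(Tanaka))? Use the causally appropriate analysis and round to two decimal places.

Tanaka is higher inside every pitcher handedness stratum but Petrov is higher in aggregate. Whether to stratify depends on how pitcher handedness relates to the player.
Since pitcher handedness is a pre-existing factor (not a product of the player) and it affects the outcome on its own, it is a confounder. The stratified rates, not the pooled rate, identify the causal effect.
Standardising Tanaka to the population pitcher handedness mix: 0.428·111/249 + 0.572·339/1551 = 0.316.

0.32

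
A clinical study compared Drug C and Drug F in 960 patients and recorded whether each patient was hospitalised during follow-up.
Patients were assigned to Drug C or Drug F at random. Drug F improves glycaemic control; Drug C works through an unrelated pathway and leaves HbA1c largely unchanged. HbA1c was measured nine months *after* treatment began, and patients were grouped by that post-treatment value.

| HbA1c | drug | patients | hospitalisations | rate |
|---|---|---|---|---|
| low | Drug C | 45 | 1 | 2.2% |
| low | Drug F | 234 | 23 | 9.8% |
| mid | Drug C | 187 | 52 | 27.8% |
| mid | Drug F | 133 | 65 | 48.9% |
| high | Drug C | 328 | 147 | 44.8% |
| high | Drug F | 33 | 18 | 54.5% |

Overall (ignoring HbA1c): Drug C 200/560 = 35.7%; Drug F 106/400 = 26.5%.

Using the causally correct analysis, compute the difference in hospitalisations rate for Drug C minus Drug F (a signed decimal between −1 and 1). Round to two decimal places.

+0.09

The stratified and pooled comparisons disagree (Drug C wins within each HbA1c; Drug F wins overall), so the answer turns on the causal role of HbA1c.
HbA1c is downstream of the drug. One should not condition on a consequence of treatment, so the overall rates are the right comparison.
The causal difference is the pooled difference: 0.357 − 0.265 = +0.092.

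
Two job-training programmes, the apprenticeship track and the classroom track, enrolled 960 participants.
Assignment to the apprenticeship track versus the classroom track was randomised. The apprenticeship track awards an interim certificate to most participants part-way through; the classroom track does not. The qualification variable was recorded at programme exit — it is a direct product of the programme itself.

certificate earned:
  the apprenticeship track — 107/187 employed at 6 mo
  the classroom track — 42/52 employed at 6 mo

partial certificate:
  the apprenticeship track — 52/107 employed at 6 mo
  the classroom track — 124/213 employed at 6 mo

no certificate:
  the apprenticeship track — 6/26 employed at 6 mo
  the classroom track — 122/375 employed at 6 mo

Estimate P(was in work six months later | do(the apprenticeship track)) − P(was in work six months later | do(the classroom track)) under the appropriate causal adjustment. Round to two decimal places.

+0.07

Because the programme influences qualification attained during the programme, qualification attained during the programme is a post-treatment mediator, not a confounder. Stratifying on it would bias the estimate; the causal effect is the crude pooled difference.
The causal difference is the pooled difference: 0.516 − 0.450 = +0.066.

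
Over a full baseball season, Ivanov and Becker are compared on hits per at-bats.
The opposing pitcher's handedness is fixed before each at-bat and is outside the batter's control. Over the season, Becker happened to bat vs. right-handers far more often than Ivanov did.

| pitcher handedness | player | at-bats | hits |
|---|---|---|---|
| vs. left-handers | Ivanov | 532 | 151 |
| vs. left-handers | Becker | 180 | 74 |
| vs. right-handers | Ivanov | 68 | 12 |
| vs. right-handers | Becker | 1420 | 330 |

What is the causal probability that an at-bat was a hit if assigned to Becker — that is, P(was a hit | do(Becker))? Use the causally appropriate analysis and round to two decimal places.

Pitcher handedness satisfies the back-door criterion: it is not a descendant of the player, and it blocks the spurious path from player to outcome. Adjusting for it (i.e., using the within-pitcher handedness rates) gives the causal effect.
Standardising Becker to the population pitcher handedness mix: 0.324·74/180 + 0.676·330/1420 = 0.290.

0.29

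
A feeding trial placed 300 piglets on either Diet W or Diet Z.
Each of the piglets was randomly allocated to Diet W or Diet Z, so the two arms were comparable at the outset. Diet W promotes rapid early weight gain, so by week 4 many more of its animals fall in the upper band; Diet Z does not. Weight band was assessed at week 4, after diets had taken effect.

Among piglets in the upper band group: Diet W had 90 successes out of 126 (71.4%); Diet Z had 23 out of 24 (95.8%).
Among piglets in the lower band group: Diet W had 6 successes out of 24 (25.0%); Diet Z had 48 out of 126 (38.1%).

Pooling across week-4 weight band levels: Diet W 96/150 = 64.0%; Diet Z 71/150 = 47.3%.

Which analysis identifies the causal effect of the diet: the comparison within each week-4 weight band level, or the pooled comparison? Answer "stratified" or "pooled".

pooled

Diet Z is higher inside every week-4 weight band stratum but Diet W is higher in aggregate. Whether to stratify depends on how week-4 weight band relates to the diet.
Stratifying would compare diets among piglets the diets themselves sorted into week-4 weight band groups — a form of selection on an intermediate. The unconditioned pooled rates give the total causal effect.
Pooled: Diet W 64.0% vs Diet Z 47.3%; Diet W is higher overall.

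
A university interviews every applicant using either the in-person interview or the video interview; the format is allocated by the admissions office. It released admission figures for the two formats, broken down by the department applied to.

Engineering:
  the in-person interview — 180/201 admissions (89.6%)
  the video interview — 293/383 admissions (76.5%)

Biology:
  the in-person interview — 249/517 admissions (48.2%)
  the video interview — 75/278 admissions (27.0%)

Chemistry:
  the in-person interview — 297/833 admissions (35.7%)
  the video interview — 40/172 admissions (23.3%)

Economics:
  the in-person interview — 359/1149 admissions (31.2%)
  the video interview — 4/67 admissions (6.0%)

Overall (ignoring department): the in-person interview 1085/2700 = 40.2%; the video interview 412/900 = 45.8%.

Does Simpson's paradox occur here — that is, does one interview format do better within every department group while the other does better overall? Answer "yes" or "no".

yes

Within each department level (Engineering 89.6% vs 76.5%; Biology 48.2% vs 27.0%; Chemistry 35.7% vs 23.3%; Economics 31.2% vs 6.0%), the in-person interview has the higher rate every time. Pooled: 40.2% vs 45.8% — the video interview has the higher rate overall. The two comparisons disagree.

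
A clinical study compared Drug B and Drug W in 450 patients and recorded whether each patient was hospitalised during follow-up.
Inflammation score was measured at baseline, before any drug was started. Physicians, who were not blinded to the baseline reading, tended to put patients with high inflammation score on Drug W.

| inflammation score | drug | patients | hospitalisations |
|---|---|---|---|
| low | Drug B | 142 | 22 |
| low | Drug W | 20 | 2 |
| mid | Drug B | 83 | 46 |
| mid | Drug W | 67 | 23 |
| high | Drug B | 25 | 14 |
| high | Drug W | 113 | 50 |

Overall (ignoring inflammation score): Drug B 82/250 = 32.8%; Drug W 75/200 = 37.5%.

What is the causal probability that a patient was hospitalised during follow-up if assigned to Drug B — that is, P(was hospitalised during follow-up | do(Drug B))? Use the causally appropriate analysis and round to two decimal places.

0.41

The stratified and pooled comparisons disagree (Drug W wins within each inflammation score; Drug B wins overall), so the answer turns on the causal role of inflammation score.
Here inflammation score is a common cause — it drives both which drug a case falls under and the outcome. The crude comparison mixes populations; the stratum-specific rates are the causally relevant ones.
Standardising Drug B to the population inflammation score mix: 0.360·22/142 + 0.333·46/83 + 0.307·14/25 = 0.412.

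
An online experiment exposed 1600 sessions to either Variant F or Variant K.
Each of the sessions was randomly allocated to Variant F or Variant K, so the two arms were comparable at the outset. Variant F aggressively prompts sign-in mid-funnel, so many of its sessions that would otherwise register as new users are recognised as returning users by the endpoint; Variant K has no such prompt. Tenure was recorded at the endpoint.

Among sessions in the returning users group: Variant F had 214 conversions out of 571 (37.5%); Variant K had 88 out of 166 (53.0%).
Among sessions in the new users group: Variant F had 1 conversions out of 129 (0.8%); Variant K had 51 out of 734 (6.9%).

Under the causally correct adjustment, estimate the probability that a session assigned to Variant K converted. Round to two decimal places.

The user tenure-specific comparison favours Variant K throughout, but the pooled figures favour Variant F. The question is whether to condition on user tenure.
Stratifying would compare variants among sessions the variants themselves sorted into user tenure groups — a form of selection on an intermediate. The unconditioned pooled rates give the total causal effect.
So P(outcome | do(Variant K)) is just the pooled rate for Variant K: 139/900 = 0.154.

0.15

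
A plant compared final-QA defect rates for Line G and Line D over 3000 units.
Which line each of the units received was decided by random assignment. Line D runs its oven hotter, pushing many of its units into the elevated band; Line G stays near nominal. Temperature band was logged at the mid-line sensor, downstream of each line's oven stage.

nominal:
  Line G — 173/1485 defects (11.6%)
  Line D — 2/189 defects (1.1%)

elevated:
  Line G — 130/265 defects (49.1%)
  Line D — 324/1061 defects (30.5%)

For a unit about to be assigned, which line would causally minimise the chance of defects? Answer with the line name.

Line G

In-process temperature band here is a post-treatment variable shaped by the line; conditioning on it would introduce bias rather than remove it. The overall comparison is the causal one.
Pooled: Line G 17.3% vs Line D 26.1%; Line G is lower overall.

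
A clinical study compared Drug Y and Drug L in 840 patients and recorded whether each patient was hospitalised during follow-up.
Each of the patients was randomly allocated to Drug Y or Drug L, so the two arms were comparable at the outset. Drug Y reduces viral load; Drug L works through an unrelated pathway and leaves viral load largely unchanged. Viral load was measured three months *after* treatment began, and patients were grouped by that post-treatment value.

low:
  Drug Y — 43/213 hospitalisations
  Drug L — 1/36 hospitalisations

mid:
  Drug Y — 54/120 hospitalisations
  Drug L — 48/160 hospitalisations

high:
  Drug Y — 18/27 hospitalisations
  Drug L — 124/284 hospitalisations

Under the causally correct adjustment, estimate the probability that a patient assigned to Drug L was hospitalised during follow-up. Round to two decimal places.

0.36

The stratified and pooled comparisons disagree (Drug L wins within each viral load; Drug Y wins overall), so the answer turns on the causal role of viral load.
Stratifying would compare drugs among patients the drugs themselves sorted into viral load groups — a form of selection on an intermediate. The unconditioned pooled rates give the total causal effect.
So P(outcome | do(Drug L)) is just the pooled rate for Drug L: 173/480 = 0.360.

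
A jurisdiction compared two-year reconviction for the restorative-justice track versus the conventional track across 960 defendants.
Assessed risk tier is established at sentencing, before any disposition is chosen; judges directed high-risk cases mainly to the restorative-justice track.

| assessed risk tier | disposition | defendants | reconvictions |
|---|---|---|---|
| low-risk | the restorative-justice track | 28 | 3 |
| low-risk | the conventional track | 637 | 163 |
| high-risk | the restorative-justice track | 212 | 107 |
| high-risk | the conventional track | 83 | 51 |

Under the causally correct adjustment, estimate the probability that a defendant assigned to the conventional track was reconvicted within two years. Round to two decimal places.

0.37

the restorative-justice track is lower inside every assessed risk tier stratum but the conventional track is lower in aggregate. Whether to stratify depends on how assessed risk tier relates to the disposition.
Nothing the disposition does changes assessed risk tier; the imbalance is an allocation artefact. With assessed risk tier also predicting the outcome, the pooled figure is confounded, and the within-stratum comparison is the causal one.
Standardising the conventional track to the population assessed risk tier mix: 0.693·163/637 + 0.307·51/83 = 0.366.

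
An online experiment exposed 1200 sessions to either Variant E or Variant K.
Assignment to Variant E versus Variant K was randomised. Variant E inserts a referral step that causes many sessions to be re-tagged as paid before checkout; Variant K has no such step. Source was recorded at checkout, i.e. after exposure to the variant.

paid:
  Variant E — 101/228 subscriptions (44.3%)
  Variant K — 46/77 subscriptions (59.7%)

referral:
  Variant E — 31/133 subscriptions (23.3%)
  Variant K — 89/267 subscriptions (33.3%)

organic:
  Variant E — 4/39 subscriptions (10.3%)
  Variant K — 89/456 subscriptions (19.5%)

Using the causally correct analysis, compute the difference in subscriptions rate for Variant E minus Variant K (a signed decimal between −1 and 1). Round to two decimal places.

+0.06

Traffic source is downstream of the variant. One should not condition on a consequence of treatment, so the overall rates are the right comparison.
The causal difference is the pooled difference: 0.340 − 0.280 = +0.060.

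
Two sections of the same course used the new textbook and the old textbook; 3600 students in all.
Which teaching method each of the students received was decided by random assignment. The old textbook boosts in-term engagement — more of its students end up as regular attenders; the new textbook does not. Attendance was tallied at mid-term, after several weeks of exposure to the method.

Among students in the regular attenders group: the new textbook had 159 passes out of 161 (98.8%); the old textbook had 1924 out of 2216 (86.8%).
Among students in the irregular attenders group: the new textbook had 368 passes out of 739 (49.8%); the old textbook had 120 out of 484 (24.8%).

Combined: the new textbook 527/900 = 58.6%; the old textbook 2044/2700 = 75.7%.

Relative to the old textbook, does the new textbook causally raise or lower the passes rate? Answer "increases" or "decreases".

decreases

The stratified and pooled comparisons disagree (the new textbook wins within each mid-term attendance; the old textbook wins overall), so the answer turns on the causal role of mid-term attendance.
The distribution of mid-term attendance is itself part of what the teaching method does — it is an intermediate outcome. Holding it fixed would remove that part of the effect; the total effect is the pooled difference.
Pooled: the new textbook 58.6% vs the old textbook 75.7%; the old textbook is higher overall.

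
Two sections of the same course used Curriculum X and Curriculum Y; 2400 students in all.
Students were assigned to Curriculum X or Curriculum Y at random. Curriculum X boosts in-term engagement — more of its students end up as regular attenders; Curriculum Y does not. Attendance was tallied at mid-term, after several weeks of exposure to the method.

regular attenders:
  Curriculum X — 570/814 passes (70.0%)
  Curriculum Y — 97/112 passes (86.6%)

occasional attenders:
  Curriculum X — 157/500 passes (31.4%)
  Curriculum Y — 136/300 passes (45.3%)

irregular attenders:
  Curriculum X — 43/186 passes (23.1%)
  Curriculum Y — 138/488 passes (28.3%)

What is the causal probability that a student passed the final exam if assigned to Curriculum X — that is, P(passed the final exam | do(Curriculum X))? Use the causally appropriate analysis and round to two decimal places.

Within every mid-term attendance level Curriculum Y has the higher rate, yet pooled Curriculum X does — Simpson's reversal.
Because the teaching method influences mid-term attendance, mid-term attendance is a post-treatment mediator, not a confounder. Stratifying on it would bias the estimate; the causal effect is the crude pooled difference.
So P(outcome | do(Curriculum X)) is just the pooled rate for Curriculum X: 770/1500 = 0.513.

0.51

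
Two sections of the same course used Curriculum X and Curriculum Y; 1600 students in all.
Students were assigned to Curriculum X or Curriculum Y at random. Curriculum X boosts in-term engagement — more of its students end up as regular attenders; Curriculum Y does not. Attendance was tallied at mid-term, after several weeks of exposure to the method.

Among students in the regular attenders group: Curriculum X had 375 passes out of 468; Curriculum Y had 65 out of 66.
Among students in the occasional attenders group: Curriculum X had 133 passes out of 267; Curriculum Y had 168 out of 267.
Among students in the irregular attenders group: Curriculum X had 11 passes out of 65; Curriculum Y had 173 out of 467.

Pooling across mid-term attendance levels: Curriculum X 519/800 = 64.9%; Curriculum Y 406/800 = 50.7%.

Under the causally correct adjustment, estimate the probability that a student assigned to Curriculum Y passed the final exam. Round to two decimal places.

Mid-term attendance is downstream of the teaching method. One should not condition on a consequence of treatment, so the overall rates are the right comparison.
So P(outcome | do(Curriculum Y)) is just the pooled rate for Curriculum Y: 406/800 = 0.507.

0.51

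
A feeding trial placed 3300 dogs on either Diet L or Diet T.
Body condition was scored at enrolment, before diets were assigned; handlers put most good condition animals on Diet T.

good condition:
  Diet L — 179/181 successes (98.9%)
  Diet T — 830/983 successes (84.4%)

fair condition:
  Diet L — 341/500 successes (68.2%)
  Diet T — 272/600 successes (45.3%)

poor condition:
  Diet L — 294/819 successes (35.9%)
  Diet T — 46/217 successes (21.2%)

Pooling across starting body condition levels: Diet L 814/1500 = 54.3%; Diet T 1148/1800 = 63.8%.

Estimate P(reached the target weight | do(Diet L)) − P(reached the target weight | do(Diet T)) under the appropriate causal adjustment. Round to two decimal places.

+0.17

The stratified and pooled comparisons disagree (Diet L wins within each starting body condition; Diet T wins overall), so the answer turns on the causal role of starting body condition.
Starting body condition is set before the diet has any effect — it is not caused by the diet — and it independently drives the outcome. That makes it a confounder, so the causal comparison is within starting body condition levels.
Adjusting over the population distribution of starting body condition: 0.353·(0.989−0.844) + 0.333·(0.682−0.453) + 0.314·(0.359−0.212) = +0.173.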